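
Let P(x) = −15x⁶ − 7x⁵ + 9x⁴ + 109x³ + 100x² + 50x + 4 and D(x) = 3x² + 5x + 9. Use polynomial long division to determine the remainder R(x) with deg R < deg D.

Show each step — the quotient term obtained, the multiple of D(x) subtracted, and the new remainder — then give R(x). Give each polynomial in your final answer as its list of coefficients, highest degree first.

Step 1: lead(−15x⁶ − 7x⁵ + 9x⁴ + 109x³ + 100x² + 50x + 4) ÷ lead(D) = −15x⁶ ÷ 3x² = −5x⁴. Subtract (−5x⁴)·D = −15x⁶ − 25x⁵ − 45x⁴. Remainder: 18x⁵ + 54x⁴ + 109x³ + 100x² + 50x + 4.
Step 2: lead(18x⁵ + 54x⁴ + 109x³ + 100x² + 50x + 4) ÷ lead(D) = 18x⁵ ÷ 3x² = 6x³. Subtract (6x³)·D = 18x⁵ + 30x⁴ + 54x³. Remainder: 24x⁴ + 55x³ + 100x² + 50x + 4.
Step 3: lead(24x⁴ + 55x³ + 100x² + 50x + 4) ÷ lead(D) = 24x⁴ ÷ 3x² = 8x². Subtract (8x²)·D = 24x⁴ + 40x³ + 72x². Remainder: 15x³ + 28x² + 50x + 4.
Step 4: lead(15x³ + 28x² + 50x + 4) ÷ lead(D) = 15x³ ÷ 3x² = 5x. Subtract (5x)·D = 15x³ + 25x² + 45x. Remainder: 3x² + 5x + 4.
Step 5: lead(3x² + 5x + 4) ÷ lead(D) = 3x² ÷ 3x² = 1. Subtract (1)·D = 3x² + 5x + 9. Remainder: −5.

R = [-5]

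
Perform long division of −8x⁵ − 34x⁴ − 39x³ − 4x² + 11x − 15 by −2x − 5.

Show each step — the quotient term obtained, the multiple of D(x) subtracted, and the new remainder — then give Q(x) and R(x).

Step 1: lead(−8x⁵ − 34x⁴ − 39x³ − 4x² + 11x − 15) ÷ lead(D) = −8x⁵ ÷ −2x = 4x⁴. Subtract (4x⁴)·D = −8x⁵ − 20x⁴. Remainder: −14x⁴ − 39x³ − 4x² + 11x − 15.
Step 2: lead(−14x⁴ − 39x³ − 4x² + 11x − 15) ÷ lead(D) = −14x⁴ ÷ −2x = 7x³. Subtract (7x³)·D = −14x⁴ − 35x³. Remainder: −4x³ − 4x² + 11x − 15.
Step 3: lead(−4x³ − 4x² + 11x − 15) ÷ lead(D) = −4x³ ÷ −2x = 2x². Subtract (2x²)·D = −4x³ − 10x². Remainder: 6x² + 11x − 15.
Step 4: lead(6x² + 11x − 15) ÷ lead(D) = 6x² ÷ −2x = −3x. Subtract (−3x)·D = 6x² + 15x. Remainder: −4x − 15.
Step 5: lead(−4x − 15) ÷ lead(D) = −4x ÷ −2x = 2. Subtract (2)·D = −4x − 10. Remainder: −5.

Q(x) = 4x⁴ + 7x³ + 2x² − 3x + 2; R(x) = −5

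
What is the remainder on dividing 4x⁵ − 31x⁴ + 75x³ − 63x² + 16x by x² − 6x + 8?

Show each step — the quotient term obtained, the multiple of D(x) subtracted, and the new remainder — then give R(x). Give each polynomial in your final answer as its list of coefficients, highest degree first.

R = [2, 8]

Step 1: lead(4x⁵ − 31x⁴ + 75x³ − 63x² + 16x) ÷ lead(D) = 4x⁵ ÷ x² = 4x³. Subtract (4x³)·D = 4x⁵ − 24x⁴ + 32x³. Remainder: −7x⁴ + 43x³ − 63x² + 16x.
Step 2: lead(−7x⁴ + 43x³ − 63x² + 16x) ÷ lead(D) = −7x⁴ ÷ x² = −7x². Subtract (−7x²)·D = −7x⁴ + 42x³ − 56x². Remainder: x³ − 7x² + 16x.
Step 3: lead(x³ − 7x² + 16x) ÷ lead(D) = x³ ÷ x² = x. Subtract (x)·D = x³ − 6x² + 8x. Remainder: −x² + 8x.
Step 4: lead(−x² + 8x) ÷ lead(D) = −x² ÷ x² = −1. Subtract (−1)·D = −x² + 6x − 8. Remainder: 2x + 8.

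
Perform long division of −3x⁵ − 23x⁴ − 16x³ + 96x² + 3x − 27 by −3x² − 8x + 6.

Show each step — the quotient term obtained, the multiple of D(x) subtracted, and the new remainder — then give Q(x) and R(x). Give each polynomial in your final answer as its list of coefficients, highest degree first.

Step 1: lead(−3x⁵ − 23x⁴ − 16x³ + 96x² + 3x − 27) ÷ lead(D) = −3x⁵ ÷ −3x² = x³. Subtract (x³)·D = −3x⁵ − 8x⁴ + 6x³. Remainder: −15x⁴ − 22x³ + 96x² + 3x − 27.
Step 2: lead(−15x⁴ − 22x³ + 96x² + 3x − 27) ÷ lead(D) = −15x⁴ ÷ −3x² = 5x². Subtract (5x²)·D = −15x⁴ − 40x³ + 30x². Remainder: 18x³ + 66x² + 3x − 27.
Step 3: lead(18x³ + 66x² + 3x − 27) ÷ lead(D) = 18x³ ÷ −3x² = −6x. Subtract (−6x)·D = 18x³ + 48x² − 36x. Remainder: 18x² + 39x − 27.
Step 4: lead(18x² + 39x − 27) ÷ lead(D) = 18x² ÷ −3x² = −6. Subtract (−6)·D = 18x² + 48x − 36. Remainder: −9x + 9.

Q = [1, 5, -6, -6]; R = [-9, 9]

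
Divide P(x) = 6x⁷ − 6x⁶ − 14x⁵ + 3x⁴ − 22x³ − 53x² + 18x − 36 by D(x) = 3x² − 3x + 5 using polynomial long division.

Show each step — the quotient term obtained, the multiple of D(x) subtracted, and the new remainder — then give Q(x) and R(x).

Q(x) = 2x⁵ − 8x³ − 7x² − x − 7; R(x) = 2x − 1

Step 1: lead(6x⁷ − 6x⁶ − 14x⁵ + 3x⁴ − 22x³ − 53x² + 18x − 36) ÷ lead(D) = 6x⁷ ÷ 3x² = 2x⁵. Subtract (2x⁵)·D = 6x⁷ − 6x⁶ + 10x⁵. Remainder: −24x⁵ + 3x⁴ − 22x³ − 53x² + 18x − 36.
Step 2: lead(−24x⁵ + 3x⁴ − 22x³ − 53x² + 18x − 36) ÷ lead(D) = −24x⁵ ÷ 3x² = −8x³. Subtract (−8x³)·D = −24x⁵ + 24x⁴ − 40x³. Remainder: −21x⁴ + 18x³ − 53x² + 18x − 36.
Step 3: lead(−21x⁴ + 18x³ − 53x² + 18x − 36) ÷ lead(D) = −21x⁴ ÷ 3x² = −7x². Subtract (−7x²)·D = −21x⁴ + 21x³ − 35x². Remainder: −3x³ − 18x² + 18x − 36.
Step 4: lead(−3x³ − 18x² + 18x − 36) ÷ lead(D) = −3x³ ÷ 3x² = −x. Subtract (−x)·D = −3x³ + 3x² − 5x. Remainder: −21x² + 23x − 36.
Step 5: lead(−21x² + 23x − 36) ÷ lead(D) = −21x² ÷ 3x² = −7. Subtract (−7)·D = −21x² + 21x − 35. Remainder: 2x − 1.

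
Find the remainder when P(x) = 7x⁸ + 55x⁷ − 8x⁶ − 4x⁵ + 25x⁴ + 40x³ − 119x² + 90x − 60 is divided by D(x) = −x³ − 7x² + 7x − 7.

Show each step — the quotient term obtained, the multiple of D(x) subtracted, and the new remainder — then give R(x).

R(x) = −x + 3

Step 1: lead(7x⁸ + 55x⁷ − 8x⁶ − 4x⁵ + 25x⁴ + 40x³ − 119x² + 90x − 60) ÷ lead(D) = 7x⁸ ÷ −x³ = −7x⁵. Subtract (−7x⁵)·D = 7x⁸ + 49x⁷ − 49x⁶ + 49x⁵. Remainder: 6x⁷ + 41x⁶ − 53x⁵ + 25x⁴ + 40x³ − 119x² + 90x − 60.
Step 2: lead(6x⁷ + 41x⁶ − 53x⁵ + 25x⁴ + 40x³ − 119x² + 90x − 60) ÷ lead(D) = 6x⁷ ÷ −x³ = −6x⁴. Subtract (−6x⁴)·D = 6x⁷ + 42x⁶ − 42x⁵ + 42x⁴. Remainder: −x⁶ − 11x⁵ − 17x⁴ + 40x³ − 119x² + 90x − 60.
Step 3: lead(−x⁶ − 11x⁵ − 17x⁴ + 40x³ − 119x² + 90x − 60) ÷ lead(D) = −x⁶ ÷ −x³ = x³. Subtract (x³)·D = −x⁶ − 7x⁵ + 7x⁴ − 7x³. Remainder: −4x⁵ − 24x⁴ + 47x³ − 119x² + 90x − 60.
Step 4: lead(−4x⁵ − 24x⁴ + 47x³ − 119x² + 90x − 60) ÷ lead(D) = −4x⁵ ÷ −x³ = 4x². Subtract (4x²)·D = −4x⁵ − 28x⁴ + 28x³ − 28x². Remainder: 4x⁴ + 19x³ − 91x² + 90x − 60.
Step 5: lead(4x⁴ + 19x³ − 91x² + 90x − 60) ÷ lead(D) = 4x⁴ ÷ −x³ = −4x. Subtract (−4x)·D = 4x⁴ + 28x³ − 28x² + 28x. Remainder: −9x³ − 63x² + 62x − 60.
Step 6: lead(−9x³ − 63x² + 62x − 60) ÷ lead(D) = −9x³ ÷ −x³ = 9. Subtract (9)·D = −9x³ − 63x² + 63x − 63. Remainder: −x + 3.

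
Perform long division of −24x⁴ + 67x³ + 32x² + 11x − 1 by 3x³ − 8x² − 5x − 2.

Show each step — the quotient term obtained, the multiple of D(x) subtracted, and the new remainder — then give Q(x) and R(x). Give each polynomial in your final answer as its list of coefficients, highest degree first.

Step 1: lead(−24x⁴ + 67x³ + 32x² + 11x − 1) ÷ lead(D) = −24x⁴ ÷ 3x³ = −8x. Subtract (−8x)·D = −24x⁴ + 64x³ + 40x² + 16x. Remainder: 3x³ − 8x² − 5x − 1.
Step 2: lead(3x³ − 8x² − 5x − 1) ÷ lead(D) = 3x³ ÷ 3x³ = 1. Subtract (1)·D = 3x³ − 8x² − 5x − 2. Remainder: 1.

Q = [-8, 1]; R = [1]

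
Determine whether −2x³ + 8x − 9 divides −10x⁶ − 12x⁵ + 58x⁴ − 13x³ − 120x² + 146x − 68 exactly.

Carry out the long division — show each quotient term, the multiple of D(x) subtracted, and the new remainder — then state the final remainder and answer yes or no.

Step 1: lead(−10x⁶ − 12x⁵ + 58x⁴ − 13x³ − 120x² + 146x − 68) ÷ lead(D) = −10x⁶ ÷ −2x³ = 5x³. Subtract (5x³)·D = −10x⁶ + 40x⁴ − 45x³. Remainder: −12x⁵ + 18x⁴ + 32x³ − 120x² + 146x − 68.
Step 2: lead(−12x⁵ + 18x⁴ + 32x³ − 120x² + 146x − 68) ÷ lead(D) = −12x⁵ ÷ −2x³ = 6x². Subtract (6x²)·D = −12x⁵ + 48x³ − 54x². Remainder: 18x⁴ − 16x³ − 66x² + 146x − 68.
Step 3: lead(18x⁴ − 16x³ − 66x² + 146x − 68) ÷ lead(D) = 18x⁴ ÷ −2x³ = −9x. Subtract (−9x)·D = 18x⁴ − 72x² + 81x. Remainder: −16x³ + 6x² + 65x − 68.
Step 4: lead(−16x³ + 6x² + 65x − 68) ÷ lead(D) = −16x³ ÷ −2x³ = 8. Subtract (8)·D = −16x³ + 64x − 72. Remainder: 6x² + x + 4.

R(x) = 6x² + x + 4, so D(x) is not a factor of P(x). no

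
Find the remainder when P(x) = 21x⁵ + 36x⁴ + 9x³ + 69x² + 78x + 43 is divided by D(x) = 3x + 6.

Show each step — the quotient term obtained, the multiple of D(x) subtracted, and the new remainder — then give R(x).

Step 1: lead(21x⁵ + 36x⁴ + 9x³ + 69x² + 78x + 43) ÷ lead(D) = 21x⁵ ÷ 3x = 7x⁴. Subtract (7x⁴)·D = 21x⁵ + 42x⁴. Remainder: −6x⁴ + 9x³ + 69x² + 78x + 43.
Step 2: lead(−6x⁴ + 9x³ + 69x² + 78x + 43) ÷ lead(D) = −6x⁴ ÷ 3x = −2x³. Subtract (−2x³)·D = −6x⁴ − 12x³. Remainder: 21x³ + 69x² + 78x + 43.
Step 3: lead(21x³ + 69x² + 78x + 43) ÷ lead(D) = 21x³ ÷ 3x = 7x². Subtract (7x²)·D = 21x³ + 42x². Remainder: 27x² + 78x + 43.
Step 4: lead(27x² + 78x + 43) ÷ lead(D) = 27x² ÷ 3x = 9x. Subtract (9x)·D = 27x² + 54x. Remainder: 24x + 43.
Step 5: lead(24x + 43) ÷ lead(D) = 24x ÷ 3x = 8. Subtract (8)·D = 24x + 48. Remainder: −5.

R(x) = −5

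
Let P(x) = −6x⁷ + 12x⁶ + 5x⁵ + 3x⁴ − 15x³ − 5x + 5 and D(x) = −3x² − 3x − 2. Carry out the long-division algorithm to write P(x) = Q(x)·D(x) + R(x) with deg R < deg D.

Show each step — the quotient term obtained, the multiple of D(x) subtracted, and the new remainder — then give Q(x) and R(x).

Q(x) = 2x⁵ − 6x⁴ + 3x³ + 3x − 3; R(x) = −8x − 1

Step 1: lead(−6x⁷ + 12x⁶ + 5x⁵ + 3x⁴ − 15x³ − 5x + 5) ÷ lead(D) = −6x⁷ ÷ −3x² = 2x⁵. Subtract (2x⁵)·D = −6x⁷ − 6x⁶ − 4x⁵. Remainder: 18x⁶ + 9x⁵ + 3x⁴ − 15x³ − 5x + 5.
Step 2: lead(18x⁶ + 9x⁵ + 3x⁴ − 15x³ − 5x + 5) ÷ lead(D) = 18x⁶ ÷ −3x² = −6x⁴. Subtract (−6x⁴)·D = 18x⁶ + 18x⁵ + 12x⁴. Remainder: −9x⁵ − 9x⁴ − 15x³ − 5x + 5.
Step 3: lead(−9x⁵ − 9x⁴ − 15x³ − 5x + 5) ÷ lead(D) = −9x⁵ ÷ −3x² = 3x³. Subtract (3x³)·D = −9x⁵ − 9x⁴ − 6x³. Remainder: −9x³ − 5x + 5.
Step 4: lead(−9x³ − 5x + 5) ÷ lead(D) = −9x³ ÷ −3x² = 3x. Subtract (3x)·D = −9x³ − 9x² − 6x. Remainder: 9x² + x + 5.
Step 5: lead(9x² + x + 5) ÷ lead(D) = 9x² ÷ −3x² = −3. Subtract (−3)·D = 9x² + 9x + 6. Remainder: −8x − 1.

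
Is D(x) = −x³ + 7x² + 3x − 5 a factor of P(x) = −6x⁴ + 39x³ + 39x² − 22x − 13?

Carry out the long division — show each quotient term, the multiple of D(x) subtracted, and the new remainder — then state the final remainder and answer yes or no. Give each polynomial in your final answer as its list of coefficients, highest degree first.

R = [-1, 2], so D(x) is not a factor of P(x). no

Step 1: lead(−6x⁴ + 39x³ + 39x² − 22x − 13) ÷ lead(D) = −6x⁴ ÷ −x³ = 6x. Subtract (6x)·D = −6x⁴ + 42x³ + 18x² − 30x. Remainder: −3x³ + 21x² + 8x − 13.
Step 2: lead(−3x³ + 21x² + 8x − 13) ÷ lead(D) = −3x³ ÷ −x³ = 3. Subtract (3)·D = −3x³ + 21x² + 9x − 15. Remainder: −x + 2.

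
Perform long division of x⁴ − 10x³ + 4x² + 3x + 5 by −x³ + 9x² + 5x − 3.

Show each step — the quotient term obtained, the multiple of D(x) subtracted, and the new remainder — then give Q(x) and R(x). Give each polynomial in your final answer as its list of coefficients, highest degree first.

Q = [-1, 1]; R = [-5, 8]

Step 1: lead(x⁴ − 10x³ + 4x² + 3x + 5) ÷ lead(D) = x⁴ ÷ −x³ = −x. Subtract (−x)·D = x⁴ − 9x³ − 5x² + 3x. Remainder: −x³ + 9x² + 5.
Step 2: lead(−x³ + 9x² + 5) ÷ lead(D) = −x³ ÷ −x³ = 1. Subtract (1)·D = −x³ + 9x² + 5x − 3. Remainder: −5x + 8.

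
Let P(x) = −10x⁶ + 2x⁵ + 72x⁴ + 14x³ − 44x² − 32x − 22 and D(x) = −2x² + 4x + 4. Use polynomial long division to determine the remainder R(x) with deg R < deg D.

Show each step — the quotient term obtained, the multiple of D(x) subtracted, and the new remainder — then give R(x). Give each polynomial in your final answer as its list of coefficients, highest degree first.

R = [4, -6]

Step 1: lead(−10x⁶ + 2x⁵ + 72x⁴ + 14x³ − 44x² − 32x − 22) ÷ lead(D) = −10x⁶ ÷ −2x² = 5x⁴. Subtract (5x⁴)·D = −10x⁶ + 20x⁵ + 20x⁴. Remainder: −18x⁵ + 52x⁴ + 14x³ − 44x² − 32x − 22.
Step 2: lead(−18x⁵ + 52x⁴ + 14x³ − 44x² − 32x − 22) ÷ lead(D) = −18x⁵ ÷ −2x² = 9x³. Subtract (9x³)·D = −18x⁵ + 36x⁴ + 36x³. Remainder: 16x⁴ − 22x³ − 44x² − 32x − 22.
Step 3: lead(16x⁴ − 22x³ − 44x² − 32x − 22) ÷ lead(D) = 16x⁴ ÷ −2x² = −8x². Subtract (−8x²)·D = 16x⁴ − 32x³ − 32x². Remainder: 10x³ − 12x² − 32x − 22.
Step 4: lead(10x³ − 12x² − 32x − 22) ÷ lead(D) = 10x³ ÷ −2x² = −5x. Subtract (−5x)·D = 10x³ − 20x² − 20x. Remainder: 8x² − 12x − 22.
Step 5: lead(8x² − 12x − 22) ÷ lead(D) = 8x² ÷ −2x² = −4. Subtract (−4)·D = 8x² − 16x − 16. Remainder: 4x − 6.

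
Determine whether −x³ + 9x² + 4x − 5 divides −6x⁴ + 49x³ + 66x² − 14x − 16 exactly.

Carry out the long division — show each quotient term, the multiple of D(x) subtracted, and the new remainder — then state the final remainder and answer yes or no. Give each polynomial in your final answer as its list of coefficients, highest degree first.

R = [-3, -4, 9], so D(x) is not a factor of P(x). no

Step 1: lead(−6x⁴ + 49x³ + 66x² − 14x − 16) ÷ lead(D) = −6x⁴ ÷ −x³ = 6x. Subtract (6x)·D = −6x⁴ + 54x³ + 24x² − 30x. Remainder: −5x³ + 42x² + 16x − 16.
Step 2: lead(−5x³ + 42x² + 16x − 16) ÷ lead(D) = −5x³ ÷ −x³ = 5. Subtract (5)·D = −5x³ + 45x² + 20x − 25. Remainder: −3x² − 4x + 9.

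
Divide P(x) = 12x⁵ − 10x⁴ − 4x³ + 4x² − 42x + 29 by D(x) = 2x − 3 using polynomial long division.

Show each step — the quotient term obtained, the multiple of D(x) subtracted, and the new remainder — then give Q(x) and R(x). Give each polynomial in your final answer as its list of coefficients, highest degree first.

Step 1: lead(12x⁵ − 10x⁴ − 4x³ + 4x² − 42x + 29) ÷ lead(D) = 12x⁵ ÷ 2x = 6x⁴. Subtract (6x⁴)·D = 12x⁵ − 18x⁴. Remainder: 8x⁴ − 4x³ + 4x² − 42x + 29.
Step 2: lead(8x⁴ − 4x³ + 4x² − 42x + 29) ÷ lead(D) = 8x⁴ ÷ 2x = 4x³. Subtract (4x³)·D = 8x⁴ − 12x³. Remainder: 8x³ + 4x² − 42x + 29.
Step 3: lead(8x³ + 4x² − 42x + 29) ÷ lead(D) = 8x³ ÷ 2x = 4x². Subtract (4x²)·D = 8x³ − 12x². Remainder: 16x² − 42x + 29.
Step 4: lead(16x² − 42x + 29) ÷ lead(D) = 16x² ÷ 2x = 8x. Subtract (8x)·D = 16x² − 24x. Remainder: −18x + 29.
Step 5: lead(−18x + 29) ÷ lead(D) = −18x ÷ 2x = −9. Subtract (−9)·D = −18x + 27. Remainder: 2.

Q = [6, 4, 4, 8, -9]; R = [2]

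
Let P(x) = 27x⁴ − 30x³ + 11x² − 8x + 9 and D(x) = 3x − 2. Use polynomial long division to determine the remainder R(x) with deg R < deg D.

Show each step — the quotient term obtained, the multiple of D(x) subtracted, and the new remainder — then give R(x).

R(x) = 5

Step 1: lead(27x⁴ − 30x³ + 11x² − 8x + 9) ÷ lead(D) = 27x⁴ ÷ 3x = 9x³. Subtract (9x³)·D = 27x⁴ − 18x³. Remainder: −12x³ + 11x² − 8x + 9.
Step 2: lead(−12x³ + 11x² − 8x + 9) ÷ lead(D) = −12x³ ÷ 3x = −4x². Subtract (−4x²)·D = −12x³ + 8x². Remainder: 3x² − 8x + 9.
Step 3: lead(3x² − 8x + 9) ÷ lead(D) = 3x² ÷ 3x = x. Subtract (x)·D = 3x² − 2x. Remainder: −6x + 9.
Step 4: lead(−6x + 9) ÷ lead(D) = −6x ÷ 3x = −2. Subtract (−2)·D = −6x + 4. Remainder: 5.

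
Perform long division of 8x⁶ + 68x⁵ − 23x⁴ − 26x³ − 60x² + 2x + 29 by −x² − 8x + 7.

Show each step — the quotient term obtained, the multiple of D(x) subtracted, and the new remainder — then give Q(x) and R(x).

Q(x) = −8x⁴ − 4x³ − x² + 6x + 5; R(x) = −6

Step 1: lead(8x⁶ + 68x⁵ − 23x⁴ − 26x³ − 60x² + 2x + 29) ÷ lead(D) = 8x⁶ ÷ −x² = −8x⁴. Subtract (−8x⁴)·D = 8x⁶ + 64x⁵ − 56x⁴. Remainder: 4x⁵ + 33x⁴ − 26x³ − 60x² + 2x + 29.
Step 2: lead(4x⁵ + 33x⁴ − 26x³ − 60x² + 2x + 29) ÷ lead(D) = 4x⁵ ÷ −x² = −4x³. Subtract (−4x³)·D = 4x⁵ + 32x⁴ − 28x³. Remainder: x⁴ + 2x³ − 60x² + 2x + 29.
Step 3: lead(x⁴ + 2x³ − 60x² + 2x + 29) ÷ lead(D) = x⁴ ÷ −x² = −x². Subtract (−x²)·D = x⁴ + 8x³ − 7x². Remainder: −6x³ − 53x² + 2x + 29.
Step 4: lead(−6x³ − 53x² + 2x + 29) ÷ lead(D) = −6x³ ÷ −x² = 6x. Subtract (6x)·D = −6x³ − 48x² + 42x. Remainder: −5x² − 40x + 29.
Step 5: lead(−5x² − 40x + 29) ÷ lead(D) = −5x² ÷ −x² = 5. Subtract (5)·D = −5x² − 40x + 35. Remainder: −6.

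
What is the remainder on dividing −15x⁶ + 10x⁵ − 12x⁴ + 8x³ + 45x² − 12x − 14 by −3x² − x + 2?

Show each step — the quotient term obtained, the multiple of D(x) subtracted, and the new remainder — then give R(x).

Step 1: lead(−15x⁶ + 10x⁵ − 12x⁴ + 8x³ + 45x² − 12x − 14) ÷ lead(D) = −15x⁶ ÷ −3x² = 5x⁴. Subtract (5x⁴)·D = −15x⁶ − 5x⁵ + 10x⁴. Remainder: 15x⁵ − 22x⁴ + 8x³ + 45x² − 12x − 14.
Step 2: lead(15x⁵ − 22x⁴ + 8x³ + 45x² − 12x − 14) ÷ lead(D) = 15x⁵ ÷ −3x² = −5x³. Subtract (−5x³)·D = 15x⁵ + 5x⁴ − 10x³. Remainder: −27x⁴ + 18x³ + 45x² − 12x − 14.
Step 3: lead(−27x⁴ + 18x³ + 45x² − 12x − 14) ÷ lead(D) = −27x⁴ ÷ −3x² = 9x². Subtract (9x²)·D = −27x⁴ − 9x³ + 18x². Remainder: 27x³ + 27x² − 12x − 14.
Step 4: lead(27x³ + 27x² − 12x − 14) ÷ lead(D) = 27x³ ÷ −3x² = −9x. Subtract (−9x)·D = 27x³ + 9x² − 18x. Remainder: 18x² + 6x − 14.
Step 5: lead(18x² + 6x − 14) ÷ lead(D) = 18x² ÷ −3x² = −6. Subtract (−6)·D = 18x² + 6x − 12. Remainder: −2.

R(x) = −2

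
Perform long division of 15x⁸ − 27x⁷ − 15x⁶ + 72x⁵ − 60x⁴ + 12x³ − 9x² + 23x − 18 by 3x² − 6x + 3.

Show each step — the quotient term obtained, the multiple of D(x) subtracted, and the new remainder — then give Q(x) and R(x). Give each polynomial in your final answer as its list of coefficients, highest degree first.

Step 1: lead(15x⁸ − 27x⁷ − 15x⁶ + 72x⁵ − 60x⁴ + 12x³ − 9x² + 23x − 18) ÷ lead(D) = 15x⁸ ÷ 3x² = 5x⁶. Subtract (5x⁶)·D = 15x⁸ − 30x⁷ + 15x⁶. Remainder: 3x⁷ − 30x⁶ + 72x⁵ − 60x⁴ + 12x³ − 9x² + 23x − 18.
Step 2: lead(3x⁷ − 30x⁶ + 72x⁵ − 60x⁴ + 12x³ − 9x² + 23x − 18) ÷ lead(D) = 3x⁷ ÷ 3x² = x⁵. Subtract (x⁵)·D = 3x⁷ − 6x⁶ + 3x⁵. Remainder: −24x⁶ + 69x⁵ − 60x⁴ + 12x³ − 9x² + 23x − 18.
Step 3: lead(−24x⁶ + 69x⁵ − 60x⁴ + 12x³ − 9x² + 23x − 18) ÷ lead(D) = −24x⁶ ÷ 3x² = −8x⁴. Subtract (−8x⁴)·D = −24x⁶ + 48x⁵ − 24x⁴. Remainder: 21x⁵ − 36x⁴ + 12x³ − 9x² + 23x − 18.
Step 4: lead(21x⁵ − 36x⁴ + 12x³ − 9x² + 23x − 18) ÷ lead(D) = 21x⁵ ÷ 3x² = 7x³. Subtract (7x³)·D = 21x⁵ − 42x⁴ + 21x³. Remainder: 6x⁴ − 9x³ − 9x² + 23x − 18.
Step 5: lead(6x⁴ − 9x³ − 9x² + 23x − 18) ÷ lead(D) = 6x⁴ ÷ 3x² = 2x². Subtract (2x²)·D = 6x⁴ − 12x³ + 6x². Remainder: 3x³ − 15x² + 23x − 18.
Step 6: lead(3x³ − 15x² + 23x − 18) ÷ lead(D) = 3x³ ÷ 3x² = x. Subtract (x)·D = 3x³ − 6x² + 3x. Remainder: −9x² + 20x − 18.
Step 7: lead(−9x² + 20x − 18) ÷ lead(D) = −9x² ÷ 3x² = −3. Subtract (−3)·D = −9x² + 18x − 9. Remainder: 2x − 9.

Q = [5, 1, -8, 7, 2, 1, -3]; R = [2, -9]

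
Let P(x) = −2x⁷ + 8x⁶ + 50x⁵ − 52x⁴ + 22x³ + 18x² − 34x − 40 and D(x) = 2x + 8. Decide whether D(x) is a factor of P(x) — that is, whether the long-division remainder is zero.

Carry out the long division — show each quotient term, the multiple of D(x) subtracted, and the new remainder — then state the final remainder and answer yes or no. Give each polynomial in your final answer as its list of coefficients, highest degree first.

R = [0], so D(x) is a factor of P(x). yes

Step 1: lead(−2x⁷ + 8x⁶ + 50x⁵ − 52x⁴ + 22x³ + 18x² − 34x − 40) ÷ lead(D) = −2x⁷ ÷ 2x = −x⁶. Subtract (−x⁶)·D = −2x⁷ − 8x⁶. Remainder: 16x⁶ + 50x⁵ − 52x⁴ + 22x³ + 18x² − 34x − 40.
Step 2: lead(16x⁶ + 50x⁵ − 52x⁴ + 22x³ + 18x² − 34x − 40) ÷ lead(D) = 16x⁶ ÷ 2x = 8x⁵. Subtract (8x⁵)·D = 16x⁶ + 64x⁵. Remainder: −14x⁵ − 52x⁴ + 22x³ + 18x² − 34x − 40.
Step 3: lead(−14x⁵ − 52x⁴ + 22x³ + 18x² − 34x − 40) ÷ lead(D) = −14x⁵ ÷ 2x = −7x⁴. Subtract (−7x⁴)·D = −14x⁵ − 56x⁴. Remainder: 4x⁴ + 22x³ + 18x² − 34x − 40.
Step 4: lead(4x⁴ + 22x³ + 18x² − 34x − 40) ÷ lead(D) = 4x⁴ ÷ 2x = 2x³. Subtract (2x³)·D = 4x⁴ + 16x³. Remainder: 6x³ + 18x² − 34x − 40.
Step 5: lead(6x³ + 18x² − 34x − 40) ÷ lead(D) = 6x³ ÷ 2x = 3x². Subtract (3x²)·D = 6x³ + 24x². Remainder: −6x² − 34x − 40.
Step 6: lead(−6x² − 34x − 40) ÷ lead(D) = −6x² ÷ 2x = −3x. Subtract (−3x)·D = −6x² − 24x. Remainder: −10x − 40.
Step 7: lead(−10x − 40) ÷ lead(D) = −10x ÷ 2x = −5. Subtract (−5)·D = −10x − 40. Remainder: 0.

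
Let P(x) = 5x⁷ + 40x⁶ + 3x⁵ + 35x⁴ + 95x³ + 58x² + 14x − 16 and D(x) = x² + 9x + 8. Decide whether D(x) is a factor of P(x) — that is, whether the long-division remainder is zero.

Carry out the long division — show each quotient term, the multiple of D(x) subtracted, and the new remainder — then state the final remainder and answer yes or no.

Step 1: lead(5x⁷ + 40x⁶ + 3x⁵ + 35x⁴ + 95x³ + 58x² + 14x − 16) ÷ lead(D) = 5x⁷ ÷ x² = 5x⁵. Subtract (5x⁵)·D = 5x⁷ + 45x⁶ + 40x⁵. Remainder: −5x⁶ − 37x⁵ + 35x⁴ + 95x³ + 58x² + 14x − 16.
Step 2: lead(−5x⁶ − 37x⁵ + 35x⁴ + 95x³ + 58x² + 14x − 16) ÷ lead(D) = −5x⁶ ÷ x² = −5x⁴. Subtract (−5x⁴)·D = −5x⁶ − 45x⁵ − 40x⁴. Remainder: 8x⁵ + 75x⁴ + 95x³ + 58x² + 14x − 16.
Step 3: lead(8x⁵ + 75x⁴ + 95x³ + 58x² + 14x − 16) ÷ lead(D) = 8x⁵ ÷ x² = 8x³. Subtract (8x³)·D = 8x⁵ + 72x⁴ + 64x³. Remainder: 3x⁴ + 31x³ + 58x² + 14x − 16.
Step 4: lead(3x⁴ + 31x³ + 58x² + 14x − 16) ÷ lead(D) = 3x⁴ ÷ x² = 3x². Subtract (3x²)·D = 3x⁴ + 27x³ + 24x². Remainder: 4x³ + 34x² + 14x − 16.
Step 5: lead(4x³ + 34x² + 14x − 16) ÷ lead(D) = 4x³ ÷ x² = 4x. Subtract (4x)·D = 4x³ + 36x² + 32x. Remainder: −2x² − 18x − 16.
Step 6: lead(−2x² − 18x − 16) ÷ lead(D) = −2x² ÷ x² = −2. Subtract (−2)·D = −2x² − 18x − 16. Remainder: 0.

R(x) = 0, so D(x) is a factor of P(x). yes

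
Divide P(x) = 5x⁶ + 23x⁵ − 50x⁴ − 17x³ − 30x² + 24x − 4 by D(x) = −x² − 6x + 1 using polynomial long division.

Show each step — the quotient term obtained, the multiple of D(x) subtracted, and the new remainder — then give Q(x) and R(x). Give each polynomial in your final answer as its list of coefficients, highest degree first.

Step 1: lead(5x⁶ + 23x⁵ − 50x⁴ − 17x³ − 30x² + 24x − 4) ÷ lead(D) = 5x⁶ ÷ −x² = −5x⁴. Subtract (−5x⁴)·D = 5x⁶ + 30x⁵ − 5x⁴. Remainder: −7x⁵ − 45x⁴ − 17x³ − 30x² + 24x − 4.
Step 2: lead(−7x⁵ − 45x⁴ − 17x³ − 30x² + 24x − 4) ÷ lead(D) = −7x⁵ ÷ −x² = 7x³. Subtract (7x³)·D = −7x⁵ − 42x⁴ + 7x³. Remainder: −3x⁴ − 24x³ − 30x² + 24x − 4.
Step 3: lead(−3x⁴ − 24x³ − 30x² + 24x − 4) ÷ lead(D) = −3x⁴ ÷ −x² = 3x². Subtract (3x²)·D = −3x⁴ − 18x³ + 3x². Remainder: −6x³ − 33x² + 24x − 4.
Step 4: lead(−6x³ − 33x² + 24x − 4) ÷ lead(D) = −6x³ ÷ −x² = 6x. Subtract (6x)·D = −6x³ − 36x² + 6x. Remainder: 3x² + 18x − 4.
Step 5: lead(3x² + 18x − 4) ÷ lead(D) = 3x² ÷ −x² = −3. Subtract (−3)·D = 3x² + 18x − 3. Remainder: −1.

Q = [-5, 7, 3, 6, -3]; R = [-1]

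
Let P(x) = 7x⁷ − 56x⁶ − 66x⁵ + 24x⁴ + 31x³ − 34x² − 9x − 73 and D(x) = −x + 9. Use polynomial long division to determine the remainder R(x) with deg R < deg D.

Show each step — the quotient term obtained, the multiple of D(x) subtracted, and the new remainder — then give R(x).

R(x) = 8

Step 1: lead(7x⁷ − 56x⁶ − 66x⁵ + 24x⁴ + 31x³ − 34x² − 9x − 73) ÷ lead(D) = 7x⁷ ÷ −x = −7x⁶. Subtract (−7x⁶)·D = 7x⁷ − 63x⁶. Remainder: 7x⁶ − 66x⁵ + 24x⁴ + 31x³ − 34x² − 9x − 73.
Step 2: lead(7x⁶ − 66x⁵ + 24x⁴ + 31x³ − 34x² − 9x − 73) ÷ lead(D) = 7x⁶ ÷ −x = −7x⁵. Subtract (−7x⁵)·D = 7x⁶ − 63x⁵. Remainder: −3x⁵ + 24x⁴ + 31x³ − 34x² − 9x − 73.
Step 3: lead(−3x⁵ + 24x⁴ + 31x³ − 34x² − 9x − 73) ÷ lead(D) = −3x⁵ ÷ −x = 3x⁴. Subtract (3x⁴)·D = −3x⁵ + 27x⁴. Remainder: −3x⁴ + 31x³ − 34x² − 9x − 73.
Step 4: lead(−3x⁴ + 31x³ − 34x² − 9x − 73) ÷ lead(D) = −3x⁴ ÷ −x = 3x³. Subtract (3x³)·D = −3x⁴ + 27x³. Remainder: 4x³ − 34x² − 9x − 73.
Step 5: lead(4x³ − 34x² − 9x − 73) ÷ lead(D) = 4x³ ÷ −x = −4x². Subtract (−4x²)·D = 4x³ − 36x². Remainder: 2x² − 9x − 73.
Step 6: lead(2x² − 9x − 73) ÷ lead(D) = 2x² ÷ −x = −2x. Subtract (−2x)·D = 2x² − 18x. Remainder: 9x − 73.
Step 7: lead(9x − 73) ÷ lead(D) = 9x ÷ −x = −9. Subtract (−9)·D = 9x − 81. Remainder: 8.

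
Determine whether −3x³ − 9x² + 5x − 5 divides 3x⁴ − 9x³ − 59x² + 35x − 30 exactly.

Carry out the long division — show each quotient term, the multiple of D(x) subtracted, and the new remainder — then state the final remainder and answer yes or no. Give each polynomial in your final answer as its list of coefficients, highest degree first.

R = [0], so D(x) is a factor of P(x). yes

Step 1: lead(3x⁴ − 9x³ − 59x² + 35x − 30) ÷ lead(D) = 3x⁴ ÷ −3x³ = −x. Subtract (−x)·D = 3x⁴ + 9x³ − 5x² + 5x. Remainder: −18x³ − 54x² + 30x − 30.
Step 2: lead(−18x³ − 54x² + 30x − 30) ÷ lead(D) = −18x³ ÷ −3x³ = 6. Subtract (6)·D = −18x³ − 54x² + 30x − 30. Remainder: 0.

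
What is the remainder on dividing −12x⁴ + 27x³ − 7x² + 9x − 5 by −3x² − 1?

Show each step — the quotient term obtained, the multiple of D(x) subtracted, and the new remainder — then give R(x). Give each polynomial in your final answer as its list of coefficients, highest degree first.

Step 1: lead(−12x⁴ + 27x³ − 7x² + 9x − 5) ÷ lead(D) = −12x⁴ ÷ −3x² = 4x². Subtract (4x²)·D = −12x⁴ − 4x². Remainder: 27x³ − 3x² + 9x − 5.
Step 2: lead(27x³ − 3x² + 9x − 5) ÷ lead(D) = 27x³ ÷ −3x² = −9x. Subtract (−9x)·D = 27x³ + 9x. Remainder: −3x² − 5.
Step 3: lead(−3x² − 5) ÷ lead(D) = −3x² ÷ −3x² = 1. Subtract (1)·D = −3x² − 1. Remainder: −4.

R = [-4]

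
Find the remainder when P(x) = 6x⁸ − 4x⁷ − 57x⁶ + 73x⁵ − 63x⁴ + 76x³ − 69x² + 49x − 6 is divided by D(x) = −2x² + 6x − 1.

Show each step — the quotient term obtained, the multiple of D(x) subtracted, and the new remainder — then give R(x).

R(x) = 5x

Step 1: lead(6x⁸ − 4x⁷ − 57x⁶ + 73x⁵ − 63x⁴ + 76x³ − 69x² + 49x − 6) ÷ lead(D) = 6x⁸ ÷ −2x² = −3x⁶. Subtract (−3x⁶)·D = 6x⁸ − 18x⁷ + 3x⁶. Remainder: 14x⁷ − 60x⁶ + 73x⁵ − 63x⁴ + 76x³ − 69x² + 49x − 6.
Step 2: lead(14x⁷ − 60x⁶ + 73x⁵ − 63x⁴ + 76x³ − 69x² + 49x − 6) ÷ lead(D) = 14x⁷ ÷ −2x² = −7x⁵. Subtract (−7x⁵)·D = 14x⁷ − 42x⁶ + 7x⁵. Remainder: −18x⁶ + 66x⁵ − 63x⁴ + 76x³ − 69x² + 49x − 6.
Step 3: lead(−18x⁶ + 66x⁵ − 63x⁴ + 76x³ − 69x² + 49x − 6) ÷ lead(D) = −18x⁶ ÷ −2x² = 9x⁴. Subtract (9x⁴)·D = −18x⁶ + 54x⁵ − 9x⁴. Remainder: 12x⁵ − 54x⁴ + 76x³ − 69x² + 49x − 6.
Step 4: lead(12x⁵ − 54x⁴ + 76x³ − 69x² + 49x − 6) ÷ lead(D) = 12x⁵ ÷ −2x² = −6x³. Subtract (−6x³)·D = 12x⁵ − 36x⁴ + 6x³. Remainder: −18x⁴ + 70x³ − 69x² + 49x − 6.
Step 5: lead(−18x⁴ + 70x³ − 69x² + 49x − 6) ÷ lead(D) = −18x⁴ ÷ −2x² = 9x². Subtract (9x²)·D = −18x⁴ + 54x³ − 9x². Remainder: 16x³ − 60x² + 49x − 6.
Step 6: lead(16x³ − 60x² + 49x − 6) ÷ lead(D) = 16x³ ÷ −2x² = −8x. Subtract (−8x)·D = 16x³ − 48x² + 8x. Remainder: −12x² + 41x − 6.
Step 7: lead(−12x² + 41x − 6) ÷ lead(D) = −12x² ÷ −2x² = 6. Subtract (6)·D = −12x² + 36x − 6. Remainder: 5x.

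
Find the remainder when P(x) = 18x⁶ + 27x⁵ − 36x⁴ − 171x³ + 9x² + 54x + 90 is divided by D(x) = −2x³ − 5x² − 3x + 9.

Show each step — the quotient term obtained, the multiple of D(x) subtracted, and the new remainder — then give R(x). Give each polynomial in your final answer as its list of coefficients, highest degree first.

R = [9]

Step 1: lead(18x⁶ + 27x⁵ − 36x⁴ − 171x³ + 9x² + 54x + 90) ÷ lead(D) = 18x⁶ ÷ −2x³ = −9x³. Subtract (−9x³)·D = 18x⁶ + 45x⁵ + 27x⁴ − 81x³. Remainder: −18x⁵ − 63x⁴ − 90x³ + 9x² + 54x + 90.
Step 2: lead(−18x⁵ − 63x⁴ − 90x³ + 9x² + 54x + 90) ÷ lead(D) = −18x⁵ ÷ −2x³ = 9x². Subtract (9x²)·D = −18x⁵ − 45x⁴ − 27x³ + 81x². Remainder: −18x⁴ − 63x³ − 72x² + 54x + 90.
Step 3: lead(−18x⁴ − 63x³ − 72x² + 54x + 90) ÷ lead(D) = −18x⁴ ÷ −2x³ = 9x. Subtract (9x)·D = −18x⁴ − 45x³ − 27x² + 81x. Remainder: −18x³ − 45x² − 27x + 90.
Step 4: lead(−18x³ − 45x² − 27x + 90) ÷ lead(D) = −18x³ ÷ −2x³ = 9. Subtract (9)·D = −18x³ − 45x² − 27x + 81. Remainder: 9.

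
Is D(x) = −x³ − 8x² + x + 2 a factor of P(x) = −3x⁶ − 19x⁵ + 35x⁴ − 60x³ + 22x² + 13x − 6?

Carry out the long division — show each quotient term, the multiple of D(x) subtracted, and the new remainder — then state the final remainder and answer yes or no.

Step 1: lead(−3x⁶ − 19x⁵ + 35x⁴ − 60x³ + 22x² + 13x − 6) ÷ lead(D) = −3x⁶ ÷ −x³ = 3x³. Subtract (3x³)·D = −3x⁶ − 24x⁵ + 3x⁴ + 6x³. Remainder: 5x⁵ + 32x⁴ − 66x³ + 22x² + 13x − 6.
Step 2: lead(5x⁵ + 32x⁴ − 66x³ + 22x² + 13x − 6) ÷ lead(D) = 5x⁵ ÷ −x³ = −5x². Subtract (−5x²)·D = 5x⁵ + 40x⁴ − 5x³ − 10x². Remainder: −8x⁴ − 61x³ + 32x² + 13x − 6.
Step 3: lead(−8x⁴ − 61x³ + 32x² + 13x − 6) ÷ lead(D) = −8x⁴ ÷ −x³ = 8x. Subtract (8x)·D = −8x⁴ − 64x³ + 8x² + 16x. Remainder: 3x³ + 24x² − 3x − 6.
Step 4: lead(3x³ + 24x² − 3x − 6) ÷ lead(D) = 3x³ ÷ −x³ = −3. Subtract (−3)·D = 3x³ + 24x² − 3x − 6. Remainder: 0.

R(x) = 0, so D(x) is a factor of P(x). yes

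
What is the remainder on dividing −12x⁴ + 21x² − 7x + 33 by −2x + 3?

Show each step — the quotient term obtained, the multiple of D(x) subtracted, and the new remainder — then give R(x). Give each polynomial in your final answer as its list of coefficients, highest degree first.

R = [9]

Step 1: lead(−12x⁴ + 21x² − 7x + 33) ÷ lead(D) = −12x⁴ ÷ −2x = 6x³. Subtract (6x³)·D = −12x⁴ + 18x³. Remainder: −18x³ + 21x² − 7x + 33.
Step 2: lead(−18x³ + 21x² − 7x + 33) ÷ lead(D) = −18x³ ÷ −2x = 9x². Subtract (9x²)·D = −18x³ + 27x². Remainder: −6x² − 7x + 33.
Step 3: lead(−6x² − 7x + 33) ÷ lead(D) = −6x² ÷ −2x = 3x. Subtract (3x)·D = −6x² + 9x. Remainder: −16x + 33.
Step 4: lead(−16x + 33) ÷ lead(D) = −16x ÷ −2x = 8. Subtract (8)·D = −16x + 24. Remainder: 9.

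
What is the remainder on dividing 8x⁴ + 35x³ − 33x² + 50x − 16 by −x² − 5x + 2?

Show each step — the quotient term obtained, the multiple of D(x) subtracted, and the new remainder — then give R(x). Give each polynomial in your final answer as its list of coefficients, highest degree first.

R = [0]

Step 1: lead(8x⁴ + 35x³ − 33x² + 50x − 16) ÷ lead(D) = 8x⁴ ÷ −x² = −8x². Subtract (−8x²)·D = 8x⁴ + 40x³ − 16x². Remainder: −5x³ − 17x² + 50x − 16.
Step 2: lead(−5x³ − 17x² + 50x − 16) ÷ lead(D) = −5x³ ÷ −x² = 5x. Subtract (5x)·D = −5x³ − 25x² + 10x. Remainder: 8x² + 40x − 16.
Step 3: lead(8x² + 40x − 16) ÷ lead(D) = 8x² ÷ −x² = −8. Subtract (−8)·D = 8x² + 40x − 16. Remainder: 0.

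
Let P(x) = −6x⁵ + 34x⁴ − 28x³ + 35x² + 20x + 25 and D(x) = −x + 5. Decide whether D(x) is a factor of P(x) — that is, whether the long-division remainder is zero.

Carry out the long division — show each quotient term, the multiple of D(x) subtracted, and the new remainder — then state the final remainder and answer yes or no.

Step 1: lead(−6x⁵ + 34x⁴ − 28x³ + 35x² + 20x + 25) ÷ lead(D) = −6x⁵ ÷ −x = 6x⁴. Subtract (6x⁴)·D = −6x⁵ + 30x⁴. Remainder: 4x⁴ − 28x³ + 35x² + 20x + 25.
Step 2: lead(4x⁴ − 28x³ + 35x² + 20x + 25) ÷ lead(D) = 4x⁴ ÷ −x = −4x³. Subtract (−4x³)·D = 4x⁴ − 20x³. Remainder: −8x³ + 35x² + 20x + 25.
Step 3: lead(−8x³ + 35x² + 20x + 25) ÷ lead(D) = −8x³ ÷ −x = 8x². Subtract (8x²)·D = −8x³ + 40x². Remainder: −5x² + 20x + 25.
Step 4: lead(−5x² + 20x + 25) ÷ lead(D) = −5x² ÷ −x = 5x. Subtract (5x)·D = −5x² + 25x. Remainder: −5x + 25.
Step 5: lead(−5x + 25) ÷ lead(D) = −5x ÷ −x = 5. Subtract (5)·D = −5x + 25. Remainder: 0.

R(x) = 0, so D(x) is a factor of P(x). yes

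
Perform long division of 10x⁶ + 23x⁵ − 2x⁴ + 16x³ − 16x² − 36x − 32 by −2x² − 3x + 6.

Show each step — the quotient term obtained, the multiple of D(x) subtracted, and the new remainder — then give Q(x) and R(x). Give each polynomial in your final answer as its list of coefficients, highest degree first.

Q = [-5, -4, -8, -8, -4]; R = [-8]

Step 1: lead(10x⁶ + 23x⁵ − 2x⁴ + 16x³ − 16x² − 36x − 32) ÷ lead(D) = 10x⁶ ÷ −2x² = −5x⁴. Subtract (−5x⁴)·D = 10x⁶ + 15x⁵ − 30x⁴. Remainder: 8x⁵ + 28x⁴ + 16x³ − 16x² − 36x − 32.
Step 2: lead(8x⁵ + 28x⁴ + 16x³ − 16x² − 36x − 32) ÷ lead(D) = 8x⁵ ÷ −2x² = −4x³. Subtract (−4x³)·D = 8x⁵ + 12x⁴ − 24x³. Remainder: 16x⁴ + 40x³ − 16x² − 36x − 32.
Step 3: lead(16x⁴ + 40x³ − 16x² − 36x − 32) ÷ lead(D) = 16x⁴ ÷ −2x² = −8x². Subtract (−8x²)·D = 16x⁴ + 24x³ − 48x². Remainder: 16x³ + 32x² − 36x − 32.
Step 4: lead(16x³ + 32x² − 36x − 32) ÷ lead(D) = 16x³ ÷ −2x² = −8x. Subtract (−8x)·D = 16x³ + 24x² − 48x. Remainder: 8x² + 12x − 32.
Step 5: lead(8x² + 12x − 32) ÷ lead(D) = 8x² ÷ −2x² = −4. Subtract (−4)·D = 8x² + 12x − 24. Remainder: −8.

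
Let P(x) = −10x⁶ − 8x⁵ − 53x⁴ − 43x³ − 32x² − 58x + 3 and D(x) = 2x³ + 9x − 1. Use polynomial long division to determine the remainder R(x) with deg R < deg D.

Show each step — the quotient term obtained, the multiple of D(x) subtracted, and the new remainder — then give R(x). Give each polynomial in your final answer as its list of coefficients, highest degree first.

Step 1: lead(−10x⁶ − 8x⁵ − 53x⁴ − 43x³ − 32x² − 58x + 3) ÷ lead(D) = −10x⁶ ÷ 2x³ = −5x³. Subtract (−5x³)·D = −10x⁶ − 45x⁴ + 5x³. Remainder: −8x⁵ − 8x⁴ − 48x³ − 32x² − 58x + 3.
Step 2: lead(−8x⁵ − 8x⁴ − 48x³ − 32x² − 58x + 3) ÷ lead(D) = −8x⁵ ÷ 2x³ = −4x². Subtract (−4x²)·D = −8x⁵ − 36x³ + 4x². Remainder: −8x⁴ − 12x³ − 36x² − 58x + 3.
Step 3: lead(−8x⁴ − 12x³ − 36x² − 58x + 3) ÷ lead(D) = −8x⁴ ÷ 2x³ = −4x. Subtract (−4x)·D = −8x⁴ − 36x² + 4x. Remainder: −12x³ − 62x + 3.
Step 4: lead(−12x³ − 62x + 3) ÷ lead(D) = −12x³ ÷ 2x³ = −6. Subtract (−6)·D = −12x³ − 54x + 6. Remainder: −8x − 3.

R = [-8, -3]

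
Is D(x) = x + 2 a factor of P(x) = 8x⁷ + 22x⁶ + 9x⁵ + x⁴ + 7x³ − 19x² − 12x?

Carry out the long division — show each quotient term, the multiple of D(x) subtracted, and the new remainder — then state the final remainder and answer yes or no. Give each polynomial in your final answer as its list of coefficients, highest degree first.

R = [4], so D(x) is not a factor of P(x). no

Step 1: lead(8x⁷ + 22x⁶ + 9x⁵ + x⁴ + 7x³ − 19x² − 12x) ÷ lead(D) = 8x⁷ ÷ x = 8x⁶. Subtract (8x⁶)·D = 8x⁷ + 16x⁶. Remainder: 6x⁶ + 9x⁵ + x⁴ + 7x³ − 19x² − 12x.
Step 2: lead(6x⁶ + 9x⁵ + x⁴ + 7x³ − 19x² − 12x) ÷ lead(D) = 6x⁶ ÷ x = 6x⁵. Subtract (6x⁵)·D = 6x⁶ + 12x⁵. Remainder: −3x⁵ + x⁴ + 7x³ − 19x² − 12x.
Step 3: lead(−3x⁵ + x⁴ + 7x³ − 19x² − 12x) ÷ lead(D) = −3x⁵ ÷ x = −3x⁴. Subtract (−3x⁴)·D = −3x⁵ − 6x⁴. Remainder: 7x⁴ + 7x³ − 19x² − 12x.
Step 4: lead(7x⁴ + 7x³ − 19x² − 12x) ÷ lead(D) = 7x⁴ ÷ x = 7x³. Subtract (7x³)·D = 7x⁴ + 14x³. Remainder: −7x³ − 19x² − 12x.
Step 5: lead(−7x³ − 19x² − 12x) ÷ lead(D) = −7x³ ÷ x = −7x². Subtract (−7x²)·D = −7x³ − 14x². Remainder: −5x² − 12x.
Step 6: lead(−5x² − 12x) ÷ lead(D) = −5x² ÷ x = −5x. Subtract (−5x)·D = −5x² − 10x. Remainder: −2x.
Step 7: lead(−2x) ÷ lead(D) = −2x ÷ x = −2. Subtract (−2)·D = −2x − 4. Remainder: 4.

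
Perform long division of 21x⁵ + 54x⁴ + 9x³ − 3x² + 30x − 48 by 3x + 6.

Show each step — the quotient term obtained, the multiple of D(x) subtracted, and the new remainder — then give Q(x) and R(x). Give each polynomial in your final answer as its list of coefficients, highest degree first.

Q = [7, 4, -5, 9, -8]; R = [0]

Step 1: lead(21x⁵ + 54x⁴ + 9x³ − 3x² + 30x − 48) ÷ lead(D) = 21x⁵ ÷ 3x = 7x⁴. Subtract (7x⁴)·D = 21x⁵ + 42x⁴. Remainder: 12x⁴ + 9x³ − 3x² + 30x − 48.
Step 2: lead(12x⁴ + 9x³ − 3x² + 30x − 48) ÷ lead(D) = 12x⁴ ÷ 3x = 4x³. Subtract (4x³)·D = 12x⁴ + 24x³. Remainder: −15x³ − 3x² + 30x − 48.
Step 3: lead(−15x³ − 3x² + 30x − 48) ÷ lead(D) = −15x³ ÷ 3x = −5x². Subtract (−5x²)·D = −15x³ − 30x². Remainder: 27x² + 30x − 48.
Step 4: lead(27x² + 30x − 48) ÷ lead(D) = 27x² ÷ 3x = 9x. Subtract (9x)·D = 27x² + 54x. Remainder: −24x − 48.
Step 5: lead(−24x − 48) ÷ lead(D) = −24x ÷ 3x = −8. Subtract (−8)·D = −24x − 48. Remainder: 0.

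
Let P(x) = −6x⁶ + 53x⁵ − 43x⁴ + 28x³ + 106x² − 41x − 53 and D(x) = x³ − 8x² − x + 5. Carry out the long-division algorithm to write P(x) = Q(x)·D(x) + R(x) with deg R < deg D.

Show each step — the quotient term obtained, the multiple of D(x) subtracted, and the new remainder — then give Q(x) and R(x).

Q(x) = −6x³ + 5x² − 9x − 9; R(x) = −5x − 8

Step 1: lead(−6x⁶ + 53x⁵ − 43x⁴ + 28x³ + 106x² − 41x − 53) ÷ lead(D) = −6x⁶ ÷ x³ = −6x³. Subtract (−6x³)·D = −6x⁶ + 48x⁵ + 6x⁴ − 30x³. Remainder: 5x⁵ − 49x⁴ + 58x³ + 106x² − 41x − 53.
Step 2: lead(5x⁵ − 49x⁴ + 58x³ + 106x² − 41x − 53) ÷ lead(D) = 5x⁵ ÷ x³ = 5x². Subtract (5x²)·D = 5x⁵ − 40x⁴ − 5x³ + 25x². Remainder: −9x⁴ + 63x³ + 81x² − 41x − 53.
Step 3: lead(−9x⁴ + 63x³ + 81x² − 41x − 53) ÷ lead(D) = −9x⁴ ÷ x³ = −9x. Subtract (−9x)·D = −9x⁴ + 72x³ + 9x² − 45x. Remainder: −9x³ + 72x² + 4x − 53.
Step 4: lead(−9x³ + 72x² + 4x − 53) ÷ lead(D) = −9x³ ÷ x³ = −9. Subtract (−9)·D = −9x³ + 72x² + 9x − 45. Remainder: −5x − 8.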